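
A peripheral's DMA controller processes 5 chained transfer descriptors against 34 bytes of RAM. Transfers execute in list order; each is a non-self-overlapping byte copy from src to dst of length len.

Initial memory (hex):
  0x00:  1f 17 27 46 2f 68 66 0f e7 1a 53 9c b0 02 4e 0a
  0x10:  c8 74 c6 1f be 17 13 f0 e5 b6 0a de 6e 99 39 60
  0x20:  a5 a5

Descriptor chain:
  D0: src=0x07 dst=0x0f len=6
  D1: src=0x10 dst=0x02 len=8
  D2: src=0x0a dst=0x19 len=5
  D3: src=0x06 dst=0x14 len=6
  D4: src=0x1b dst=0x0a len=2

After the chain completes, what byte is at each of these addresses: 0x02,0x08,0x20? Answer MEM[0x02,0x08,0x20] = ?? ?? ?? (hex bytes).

D0: mem[0x0f..0x14] <- [0f e7 1a 53 9c b0]
D1: mem[0x02..0x09] <- [e7 1a 53 9c b0 17 13 f0]
D2: mem[0x19..0x1d] <- [53 9c b0 02 4e]
D3: mem[0x14..0x19] <- [b0 17 13 f0 53 9c]
D4: mem[0x0a..0x0b] <- [b0 02]
query mem[0x02]=0xe7, mem[0x08]=0x13, mem[0x20]=0xa5

MEM[0x02,0x08,0x20] = e7 13 a5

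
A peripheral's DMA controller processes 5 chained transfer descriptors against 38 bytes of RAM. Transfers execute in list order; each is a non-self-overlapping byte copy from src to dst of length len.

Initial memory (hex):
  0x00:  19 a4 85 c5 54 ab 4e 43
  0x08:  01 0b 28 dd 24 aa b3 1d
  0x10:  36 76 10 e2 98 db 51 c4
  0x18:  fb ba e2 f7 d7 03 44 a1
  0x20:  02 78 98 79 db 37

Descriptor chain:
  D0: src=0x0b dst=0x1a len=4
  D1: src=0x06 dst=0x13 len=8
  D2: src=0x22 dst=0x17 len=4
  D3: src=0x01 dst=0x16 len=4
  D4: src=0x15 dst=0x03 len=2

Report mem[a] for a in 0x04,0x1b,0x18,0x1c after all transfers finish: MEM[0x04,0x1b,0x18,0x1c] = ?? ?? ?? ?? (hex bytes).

MEM[0x04,0x1b,0x18,0x1c] = a4 24 c5 aa

#0 dst[0x1a+4] := {0xdd,0x24,0xaa,0xb3}
#1 dst[0x13+8] := {0x4e,0x43,0x01,0x0b,0x28,0xdd,0x24,0xaa}
#2 dst[0x17+4] := {0x98,0x79,0xdb,0x37}
#3 dst[0x16+4] := {0xa4,0x85,0xc5,0x54}
#4 dst[0x03+2] := {0x01,0xa4}
query mem[0x04]=0xa4, mem[0x1b]=0x24, mem[0x18]=0xc5, mem[0x1c]=0xaa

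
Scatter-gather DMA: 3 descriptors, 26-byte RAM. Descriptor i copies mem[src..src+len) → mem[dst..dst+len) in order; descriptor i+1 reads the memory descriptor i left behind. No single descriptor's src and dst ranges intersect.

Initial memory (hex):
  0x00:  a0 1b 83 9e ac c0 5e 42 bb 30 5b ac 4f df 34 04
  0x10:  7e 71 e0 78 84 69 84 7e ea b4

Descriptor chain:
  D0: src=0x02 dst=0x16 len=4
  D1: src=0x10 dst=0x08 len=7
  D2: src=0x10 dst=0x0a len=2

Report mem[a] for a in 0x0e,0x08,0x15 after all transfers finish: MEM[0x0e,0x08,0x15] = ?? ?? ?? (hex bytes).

MEM[0x0e,0x08,0x15] = 83 7e 69

D0: mem[0x16..0x19] <- [83 9e ac c0]
D1: mem[0x08..0x0e] <- [7e 71 e0 78 84 69 83]
D2: mem[0x0a..0x0b] <- [7e 71]
query mem[0x0e]=0x83, mem[0x08]=0x7e, mem[0x15]=0x69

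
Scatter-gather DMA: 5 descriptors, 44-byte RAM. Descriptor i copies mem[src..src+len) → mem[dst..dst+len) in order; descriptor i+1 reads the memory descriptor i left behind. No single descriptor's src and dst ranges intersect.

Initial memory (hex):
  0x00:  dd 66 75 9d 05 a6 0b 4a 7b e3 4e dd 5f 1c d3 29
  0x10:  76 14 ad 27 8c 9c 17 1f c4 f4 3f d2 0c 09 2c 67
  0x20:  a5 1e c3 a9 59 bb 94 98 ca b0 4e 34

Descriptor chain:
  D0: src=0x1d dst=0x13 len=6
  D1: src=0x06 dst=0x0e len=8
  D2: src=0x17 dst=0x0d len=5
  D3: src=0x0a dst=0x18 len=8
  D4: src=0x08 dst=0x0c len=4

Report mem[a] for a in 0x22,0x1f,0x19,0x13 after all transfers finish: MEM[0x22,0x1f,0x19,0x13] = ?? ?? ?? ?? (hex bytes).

MEM[0x22,0x1f,0x19,0x13] = c3 d2 dd dd

D0: mem[0x13..0x18] <- [09 2c 67 a5 1e c3]
D1: mem[0x0e..0x15] <- [0b 4a 7b e3 4e dd 5f 1c]
D2: mem[0x0d..0x11] <- [1e c3 f4 3f d2]
D3: mem[0x18..0x1f] <- [4e dd 5f 1e c3 f4 3f d2]
D4: mem[0x0c..0x0f] <- [7b e3 4e dd]
query mem[0x22]=0xc3, mem[0x1f]=0xd2, mem[0x19]=0xdd, mem[0x13]=0xdd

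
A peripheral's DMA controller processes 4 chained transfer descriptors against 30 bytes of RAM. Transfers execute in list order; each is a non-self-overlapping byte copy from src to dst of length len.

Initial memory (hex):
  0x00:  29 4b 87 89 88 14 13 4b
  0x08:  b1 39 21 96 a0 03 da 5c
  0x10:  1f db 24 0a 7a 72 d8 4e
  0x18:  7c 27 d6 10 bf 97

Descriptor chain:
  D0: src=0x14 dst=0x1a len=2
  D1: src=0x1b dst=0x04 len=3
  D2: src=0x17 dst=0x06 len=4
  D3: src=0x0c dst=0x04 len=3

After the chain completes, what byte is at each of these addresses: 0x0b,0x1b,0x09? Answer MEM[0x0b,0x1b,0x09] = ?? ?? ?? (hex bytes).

MEM[0x0b,0x1b,0x09] = 96 72 7a

D0: mem[0x1a..0x1b] <- [7a 72]
D1: mem[0x04..0x06] <- [72 bf 97]
D2: mem[0x06..0x09] <- [4e 7c 27 7a]
D3: mem[0x04..0x06] <- [a0 03 da]
query mem[0x0b]=0x96, mem[0x1b]=0x72, mem[0x09]=0x7a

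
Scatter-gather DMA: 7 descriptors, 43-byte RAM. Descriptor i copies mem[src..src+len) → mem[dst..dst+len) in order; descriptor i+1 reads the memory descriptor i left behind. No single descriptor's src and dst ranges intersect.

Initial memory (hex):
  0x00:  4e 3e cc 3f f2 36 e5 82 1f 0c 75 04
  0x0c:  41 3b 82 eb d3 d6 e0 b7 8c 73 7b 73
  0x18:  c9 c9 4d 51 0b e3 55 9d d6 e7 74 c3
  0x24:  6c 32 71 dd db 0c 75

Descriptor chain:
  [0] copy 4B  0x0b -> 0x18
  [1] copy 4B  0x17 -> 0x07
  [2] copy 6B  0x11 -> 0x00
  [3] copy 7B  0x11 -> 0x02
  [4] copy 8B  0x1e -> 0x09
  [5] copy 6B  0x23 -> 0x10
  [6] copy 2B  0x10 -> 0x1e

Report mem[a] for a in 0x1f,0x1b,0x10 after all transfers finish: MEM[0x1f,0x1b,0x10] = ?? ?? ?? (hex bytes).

#0 dst[0x18+4] := {0x04,0x41,0x3b,0x82}
#1 dst[0x07+4] := {0x73,0x04,0x41,0x3b}
#2 dst[0x00+6] := {0xd6,0xe0,0xb7,0x8c,0x73,0x7b}
#3 dst[0x02+7] := {0xd6,0xe0,0xb7,0x8c,0x73,0x7b,0x73}
#4 dst[0x09+8] := {0x55,0x9d,0xd6,0xe7,0x74,0xc3,0x6c,0x32}
#5 dst[0x10+6] := {0xc3,0x6c,0x32,0x71,0xdd,0xdb}
#6 dst[0x1e+2] := {0xc3,0x6c}
query mem[0x1f]=0x6c, mem[0x1b]=0x82, mem[0x10]=0xc3

MEM[0x1f,0x1b,0x10] = 6c 82 c3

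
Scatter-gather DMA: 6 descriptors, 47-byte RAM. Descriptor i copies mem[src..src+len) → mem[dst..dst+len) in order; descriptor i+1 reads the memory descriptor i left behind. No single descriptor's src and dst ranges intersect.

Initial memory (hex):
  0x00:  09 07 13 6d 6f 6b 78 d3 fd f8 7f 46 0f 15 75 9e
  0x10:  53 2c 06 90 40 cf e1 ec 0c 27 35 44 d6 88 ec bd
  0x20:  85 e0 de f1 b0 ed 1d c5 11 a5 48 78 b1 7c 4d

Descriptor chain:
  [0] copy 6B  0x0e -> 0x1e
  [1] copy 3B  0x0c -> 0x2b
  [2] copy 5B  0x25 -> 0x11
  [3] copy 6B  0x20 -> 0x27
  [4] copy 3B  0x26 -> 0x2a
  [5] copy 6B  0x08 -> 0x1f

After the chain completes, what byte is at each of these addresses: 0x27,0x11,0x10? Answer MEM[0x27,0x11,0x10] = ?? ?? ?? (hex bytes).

D0: mem[0x1e..0x23] <- [75 9e 53 2c 06 90]
D1: mem[0x2b..0x2d] <- [0f 15 75]
D2: mem[0x11..0x15] <- [ed 1d c5 11 a5]
D3: mem[0x27..0x2c] <- [53 2c 06 90 b0 ed]
D4: mem[0x2a..0x2c] <- [1d 53 2c]
D5: mem[0x1f..0x24] <- [fd f8 7f 46 0f 15]
query mem[0x27]=0x53, mem[0x11]=0xed, mem[0x10]=0x53

MEM[0x27,0x11,0x10] = 53 ed 53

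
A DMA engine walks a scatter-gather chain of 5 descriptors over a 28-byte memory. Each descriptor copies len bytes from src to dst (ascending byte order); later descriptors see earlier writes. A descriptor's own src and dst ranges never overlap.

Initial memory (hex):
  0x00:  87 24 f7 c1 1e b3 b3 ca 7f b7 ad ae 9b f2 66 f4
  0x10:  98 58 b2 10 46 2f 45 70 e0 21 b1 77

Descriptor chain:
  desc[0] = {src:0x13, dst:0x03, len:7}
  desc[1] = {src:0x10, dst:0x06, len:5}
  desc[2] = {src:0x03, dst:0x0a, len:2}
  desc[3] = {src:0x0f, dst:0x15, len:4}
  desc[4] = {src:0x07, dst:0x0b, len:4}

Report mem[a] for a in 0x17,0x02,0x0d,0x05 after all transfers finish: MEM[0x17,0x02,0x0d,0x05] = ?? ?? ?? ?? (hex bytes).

#0 dst[0x03+7] := {0x10,0x46,0x2f,0x45,0x70,0xe0,0x21}
#1 dst[0x06+5] := {0x98,0x58,0xb2,0x10,0x46}
#2 dst[0x0a+2] := {0x10,0x46}
#3 dst[0x15+4] := {0xf4,0x98,0x58,0xb2}
#4 dst[0x0b+4] := {0x58,0xb2,0x10,0x10}
query mem[0x17]=0x58, mem[0x02]=0xf7, mem[0x0d]=0x10, mem[0x05]=0x2f

MEM[0x17,0x02,0x0d,0x05] = 58 f7 10 2f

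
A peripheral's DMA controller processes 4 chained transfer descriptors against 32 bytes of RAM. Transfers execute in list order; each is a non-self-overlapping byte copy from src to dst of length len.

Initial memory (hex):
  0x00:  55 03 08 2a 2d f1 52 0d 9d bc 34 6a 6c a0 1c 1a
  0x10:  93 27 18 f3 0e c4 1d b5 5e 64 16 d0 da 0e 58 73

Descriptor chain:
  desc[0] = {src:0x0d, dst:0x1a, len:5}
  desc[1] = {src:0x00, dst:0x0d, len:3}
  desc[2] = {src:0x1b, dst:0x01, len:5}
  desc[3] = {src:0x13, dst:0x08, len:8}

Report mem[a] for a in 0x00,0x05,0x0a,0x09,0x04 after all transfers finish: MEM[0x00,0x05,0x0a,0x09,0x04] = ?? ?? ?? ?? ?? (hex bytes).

#0 dst[0x1a+5] := {0xa0,0x1c,0x1a,0x93,0x27}
#1 dst[0x0d+3] := {0x55,0x03,0x08}
#2 dst[0x01+5] := {0x1c,0x1a,0x93,0x27,0x73}
#3 dst[0x08+8] := {0xf3,0x0e,0xc4,0x1d,0xb5,0x5e,0x64,0xa0}
query mem[0x00]=0x55, mem[0x05]=0x73, mem[0x0a]=0xc4, mem[0x09]=0x0e, mem[0x04]=0x27

MEM[0x00,0x05,0x0a,0x09,0x04] = 55 73 c4 0e 27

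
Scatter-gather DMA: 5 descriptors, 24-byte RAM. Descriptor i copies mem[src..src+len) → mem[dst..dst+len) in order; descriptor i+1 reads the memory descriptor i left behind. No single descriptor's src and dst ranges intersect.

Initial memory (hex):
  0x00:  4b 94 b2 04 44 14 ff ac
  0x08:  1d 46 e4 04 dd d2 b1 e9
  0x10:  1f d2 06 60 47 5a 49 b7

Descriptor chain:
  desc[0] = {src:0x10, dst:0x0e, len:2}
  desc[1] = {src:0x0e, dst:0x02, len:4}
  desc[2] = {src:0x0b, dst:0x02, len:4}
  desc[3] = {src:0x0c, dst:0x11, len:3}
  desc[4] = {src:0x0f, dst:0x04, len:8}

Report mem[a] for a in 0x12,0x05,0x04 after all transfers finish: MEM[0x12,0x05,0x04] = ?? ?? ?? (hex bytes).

MEM[0x12,0x05,0x04] = d2 1f d2

D0: mem[0x0e..0x0f] <- [1f d2]
D1: mem[0x02..0x05] <- [1f d2 1f d2]
D2: mem[0x02..0x05] <- [04 dd d2 1f]
D3: mem[0x11..0x13] <- [dd d2 1f]
D4: mem[0x04..0x0b] <- [d2 1f dd d2 1f 47 5a 49]
query mem[0x12]=0xd2, mem[0x05]=0x1f, mem[0x04]=0xd2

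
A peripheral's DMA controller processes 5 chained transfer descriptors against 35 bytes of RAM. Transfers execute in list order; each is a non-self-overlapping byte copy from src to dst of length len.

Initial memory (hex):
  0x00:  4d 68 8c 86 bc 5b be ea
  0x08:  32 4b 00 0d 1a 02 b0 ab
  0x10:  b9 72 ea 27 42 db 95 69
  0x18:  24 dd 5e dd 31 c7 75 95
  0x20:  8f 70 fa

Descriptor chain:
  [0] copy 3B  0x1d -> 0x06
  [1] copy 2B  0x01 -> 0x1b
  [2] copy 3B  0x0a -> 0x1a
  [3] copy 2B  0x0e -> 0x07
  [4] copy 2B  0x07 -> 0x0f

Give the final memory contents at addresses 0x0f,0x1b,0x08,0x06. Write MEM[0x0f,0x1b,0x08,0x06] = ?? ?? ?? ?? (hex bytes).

MEM[0x0f,0x1b,0x08,0x06] = b0 0d ab c7

D0: mem[0x06..0x08] <- [c7 75 95]
D1: mem[0x1b..0x1c] <- [68 8c]
D2: mem[0x1a..0x1c] <- [00 0d 1a]
D3: mem[0x07..0x08] <- [b0 ab]
D4: mem[0x0f..0x10] <- [b0 ab]
query mem[0x0f]=0xb0, mem[0x1b]=0x0d, mem[0x08]=0xab, mem[0x06]=0xc7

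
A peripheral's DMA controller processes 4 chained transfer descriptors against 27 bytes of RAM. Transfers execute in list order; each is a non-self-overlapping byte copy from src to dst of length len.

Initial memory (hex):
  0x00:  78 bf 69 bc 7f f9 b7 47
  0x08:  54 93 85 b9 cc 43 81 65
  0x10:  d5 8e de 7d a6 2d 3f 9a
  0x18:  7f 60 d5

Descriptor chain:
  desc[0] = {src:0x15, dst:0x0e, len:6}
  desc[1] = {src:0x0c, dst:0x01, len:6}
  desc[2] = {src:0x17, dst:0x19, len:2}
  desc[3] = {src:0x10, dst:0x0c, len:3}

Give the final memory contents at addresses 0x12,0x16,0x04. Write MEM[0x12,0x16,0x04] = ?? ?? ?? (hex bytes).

MEM[0x12,0x16,0x04] = 60 3f 3f

  after D0: wrote 6B at 0x0e = 2d3f9a7f60d5
  after D1: wrote 6B at 0x01 = cc432d3f9a7f
  after D2: wrote 2B at 0x19 = 9a7f
  after D3: wrote 3B at 0x0c = 9a7f60
query mem[0x12]=0x60, mem[0x16]=0x3f, mem[0x04]=0x3f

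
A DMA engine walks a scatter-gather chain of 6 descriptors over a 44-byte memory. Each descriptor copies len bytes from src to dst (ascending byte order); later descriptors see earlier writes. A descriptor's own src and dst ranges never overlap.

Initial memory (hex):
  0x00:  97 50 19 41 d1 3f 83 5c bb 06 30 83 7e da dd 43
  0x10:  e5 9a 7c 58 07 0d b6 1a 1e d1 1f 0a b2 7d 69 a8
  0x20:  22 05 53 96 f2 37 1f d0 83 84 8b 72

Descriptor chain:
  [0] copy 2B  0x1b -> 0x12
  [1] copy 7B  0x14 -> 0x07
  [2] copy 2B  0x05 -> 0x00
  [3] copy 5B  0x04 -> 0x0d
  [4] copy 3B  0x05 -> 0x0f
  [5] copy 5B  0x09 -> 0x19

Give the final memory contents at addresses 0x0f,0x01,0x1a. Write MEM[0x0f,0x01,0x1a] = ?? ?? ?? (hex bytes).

MEM[0x0f,0x01,0x1a] = 3f 83 1a

#0 dst[0x12+2] := {0x0a,0xb2}
#1 dst[0x07+7] := {0x07,0x0d,0xb6,0x1a,0x1e,0xd1,0x1f}
#2 dst[0x00+2] := {0x3f,0x83}
#3 dst[0x0d+5] := {0xd1,0x3f,0x83,0x07,0x0d}
#4 dst[0x0f+3] := {0x3f,0x83,0x07}
#5 dst[0x19+5] := {0xb6,0x1a,0x1e,0xd1,0xd1}
query mem[0x0f]=0x3f, mem[0x01]=0x83, mem[0x1a]=0x1a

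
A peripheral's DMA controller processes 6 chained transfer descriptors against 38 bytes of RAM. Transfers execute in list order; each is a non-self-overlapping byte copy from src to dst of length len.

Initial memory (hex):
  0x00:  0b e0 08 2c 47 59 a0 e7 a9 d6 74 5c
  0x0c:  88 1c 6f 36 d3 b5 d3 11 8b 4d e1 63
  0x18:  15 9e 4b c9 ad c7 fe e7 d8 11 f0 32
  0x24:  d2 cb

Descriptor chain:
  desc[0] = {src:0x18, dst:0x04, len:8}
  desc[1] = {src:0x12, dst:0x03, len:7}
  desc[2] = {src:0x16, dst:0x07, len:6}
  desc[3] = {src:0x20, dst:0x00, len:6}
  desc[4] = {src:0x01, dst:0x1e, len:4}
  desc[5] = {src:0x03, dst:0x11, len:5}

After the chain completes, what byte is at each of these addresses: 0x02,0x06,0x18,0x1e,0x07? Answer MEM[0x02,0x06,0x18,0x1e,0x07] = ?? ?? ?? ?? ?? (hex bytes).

MEM[0x02,0x06,0x18,0x1e,0x07] = f0 4d 15 11 e1

[0] 0x18->0x04 len=8 : 15 9e 4b c9 ad c7 fe e7
[1] 0x12->0x03 len=7 : d3 11 8b 4d e1 63 15
[2] 0x16->0x07 len=6 : e1 63 15 9e 4b c9
[3] 0x20->0x00 len=6 : d8 11 f0 32 d2 cb
[4] 0x01->0x1e len=4 : 11 f0 32 d2
[5] 0x03->0x11 len=5 : 32 d2 cb 4d e1
query mem[0x02]=0xf0, mem[0x06]=0x4d, mem[0x18]=0x15, mem[0x1e]=0x11, mem[0x07]=0xe1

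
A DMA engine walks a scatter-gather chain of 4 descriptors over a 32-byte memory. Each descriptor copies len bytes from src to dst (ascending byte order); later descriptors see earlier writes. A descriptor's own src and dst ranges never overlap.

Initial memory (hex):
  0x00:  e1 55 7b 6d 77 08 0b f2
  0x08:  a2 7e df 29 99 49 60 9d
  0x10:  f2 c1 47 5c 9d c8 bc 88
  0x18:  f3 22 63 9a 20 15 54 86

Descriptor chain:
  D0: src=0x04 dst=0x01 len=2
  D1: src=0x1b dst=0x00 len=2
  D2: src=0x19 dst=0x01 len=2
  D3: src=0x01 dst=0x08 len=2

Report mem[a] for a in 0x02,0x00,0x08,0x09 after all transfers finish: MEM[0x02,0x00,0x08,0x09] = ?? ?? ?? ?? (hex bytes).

MEM[0x02,0x00,0x08,0x09] = 63 9a 22 63

D0: mem[0x01..0x02] <- [77 08]
D1: mem[0x00..0x01] <- [9a 20]
D2: mem[0x01..0x02] <- [22 63]
D3: mem[0x08..0x09] <- [22 63]
query mem[0x02]=0x63, mem[0x00]=0x9a, mem[0x08]=0x22, mem[0x09]=0x63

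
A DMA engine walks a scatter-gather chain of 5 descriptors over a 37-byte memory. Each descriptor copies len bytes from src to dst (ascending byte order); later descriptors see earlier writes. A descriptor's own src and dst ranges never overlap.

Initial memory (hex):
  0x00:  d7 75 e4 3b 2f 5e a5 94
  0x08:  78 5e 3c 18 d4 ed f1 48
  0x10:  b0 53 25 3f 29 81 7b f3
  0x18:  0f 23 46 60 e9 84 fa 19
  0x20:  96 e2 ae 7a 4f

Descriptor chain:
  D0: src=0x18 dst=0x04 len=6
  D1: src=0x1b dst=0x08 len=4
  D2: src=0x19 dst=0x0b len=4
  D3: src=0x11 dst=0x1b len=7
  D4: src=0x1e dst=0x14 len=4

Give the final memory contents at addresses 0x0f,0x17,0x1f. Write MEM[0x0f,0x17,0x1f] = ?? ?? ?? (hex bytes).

[0] 0x18->0x04 len=6 : 0f 23 46 60 e9 84
[1] 0x1b->0x08 len=4 : 60 e9 84 fa
[2] 0x19->0x0b len=4 : 23 46 60 e9
[3] 0x11->0x1b len=7 : 53 25 3f 29 81 7b f3
[4] 0x1e->0x14 len=4 : 29 81 7b f3
query mem[0x0f]=0x48, mem[0x17]=0xf3, mem[0x1f]=0x81

MEM[0x0f,0x17,0x1f] = 48 f3 81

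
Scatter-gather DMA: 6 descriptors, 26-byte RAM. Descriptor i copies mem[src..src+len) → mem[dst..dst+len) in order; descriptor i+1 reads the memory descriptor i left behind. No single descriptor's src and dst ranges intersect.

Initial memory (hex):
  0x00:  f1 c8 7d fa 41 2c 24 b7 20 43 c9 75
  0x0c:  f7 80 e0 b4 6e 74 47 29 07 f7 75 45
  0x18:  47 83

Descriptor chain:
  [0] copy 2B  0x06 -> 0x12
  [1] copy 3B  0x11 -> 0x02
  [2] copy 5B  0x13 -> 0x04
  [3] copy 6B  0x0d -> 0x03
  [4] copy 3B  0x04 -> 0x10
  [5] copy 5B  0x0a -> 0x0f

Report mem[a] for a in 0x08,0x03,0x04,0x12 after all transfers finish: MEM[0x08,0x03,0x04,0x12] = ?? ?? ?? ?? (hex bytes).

#0 dst[0x12+2] := {0x24,0xb7}
#1 dst[0x02+3] := {0x74,0x24,0xb7}
#2 dst[0x04+5] := {0xb7,0x07,0xf7,0x75,0x45}
#3 dst[0x03+6] := {0x80,0xe0,0xb4,0x6e,0x74,0x24}
#4 dst[0x10+3] := {0xe0,0xb4,0x6e}
#5 dst[0x0f+5] := {0xc9,0x75,0xf7,0x80,0xe0}
query mem[0x08]=0x24, mem[0x03]=0x80, mem[0x04]=0xe0, mem[0x12]=0x80

MEM[0x08,0x03,0x04,0x12] = 24 80 e0 80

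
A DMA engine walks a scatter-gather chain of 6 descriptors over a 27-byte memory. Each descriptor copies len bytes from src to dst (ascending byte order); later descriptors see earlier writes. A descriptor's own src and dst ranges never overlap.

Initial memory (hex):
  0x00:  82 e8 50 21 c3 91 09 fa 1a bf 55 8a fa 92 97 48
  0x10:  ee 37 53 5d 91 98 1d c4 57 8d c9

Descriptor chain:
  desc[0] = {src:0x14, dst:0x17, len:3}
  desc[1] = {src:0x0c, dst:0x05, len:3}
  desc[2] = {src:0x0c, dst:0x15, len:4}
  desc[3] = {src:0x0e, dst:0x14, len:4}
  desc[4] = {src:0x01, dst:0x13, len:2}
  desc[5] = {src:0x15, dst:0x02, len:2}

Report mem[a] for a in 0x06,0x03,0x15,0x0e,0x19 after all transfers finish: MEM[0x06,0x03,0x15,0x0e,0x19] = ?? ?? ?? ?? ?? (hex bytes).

#0 dst[0x17+3] := {0x91,0x98,0x1d}
#1 dst[0x05+3] := {0xfa,0x92,0x97}
#2 dst[0x15+4] := {0xfa,0x92,0x97,0x48}
#3 dst[0x14+4] := {0x97,0x48,0xee,0x37}
#4 dst[0x13+2] := {0xe8,0x50}
#5 dst[0x02+2] := {0x48,0xee}
query mem[0x06]=0x92, mem[0x03]=0xee, mem[0x15]=0x48, mem[0x0e]=0x97, mem[0x19]=0x1d

MEM[0x06,0x03,0x15,0x0e,0x19] = 92 ee 48 97 1d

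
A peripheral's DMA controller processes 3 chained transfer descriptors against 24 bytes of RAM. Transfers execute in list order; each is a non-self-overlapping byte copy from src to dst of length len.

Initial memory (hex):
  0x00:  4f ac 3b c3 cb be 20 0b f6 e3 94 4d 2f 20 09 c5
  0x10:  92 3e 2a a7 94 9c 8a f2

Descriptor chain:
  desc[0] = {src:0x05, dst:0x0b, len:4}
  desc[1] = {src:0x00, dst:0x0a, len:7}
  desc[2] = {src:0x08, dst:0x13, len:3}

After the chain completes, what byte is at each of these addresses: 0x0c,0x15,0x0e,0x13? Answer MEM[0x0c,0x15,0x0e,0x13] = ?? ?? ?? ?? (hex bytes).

MEM[0x0c,0x15,0x0e,0x13] = 3b 4f cb f6

#0 dst[0x0b+4] := {0xbe,0x20,0x0b,0xf6}
#1 dst[0x0a+7] := {0x4f,0xac,0x3b,0xc3,0xcb,0xbe,0x20}
#2 dst[0x13+3] := {0xf6,0xe3,0x4f}
query mem[0x0c]=0x3b, mem[0x15]=0x4f, mem[0x0e]=0xcb, mem[0x13]=0xf6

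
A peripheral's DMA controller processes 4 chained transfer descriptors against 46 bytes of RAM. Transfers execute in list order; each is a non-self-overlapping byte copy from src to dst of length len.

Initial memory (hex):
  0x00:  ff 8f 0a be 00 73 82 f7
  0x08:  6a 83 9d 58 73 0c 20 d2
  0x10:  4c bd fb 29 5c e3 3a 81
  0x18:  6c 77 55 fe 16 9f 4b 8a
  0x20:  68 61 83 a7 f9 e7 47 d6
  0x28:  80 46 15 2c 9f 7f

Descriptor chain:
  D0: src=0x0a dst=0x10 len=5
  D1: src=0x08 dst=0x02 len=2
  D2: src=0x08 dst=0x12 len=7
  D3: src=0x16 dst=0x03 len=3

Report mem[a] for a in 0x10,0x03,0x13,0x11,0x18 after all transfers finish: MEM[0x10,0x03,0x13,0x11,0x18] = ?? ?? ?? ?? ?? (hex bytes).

[0] 0x0a->0x10 len=5 : 9d 58 73 0c 20
[1] 0x08->0x02 len=2 : 6a 83
[2] 0x08->0x12 len=7 : 6a 83 9d 58 73 0c 20
[3] 0x16->0x03 len=3 : 73 0c 20
query mem[0x10]=0x9d, mem[0x03]=0x73, mem[0x13]=0x83, mem[0x11]=0x58, mem[0x18]=0x20

MEM[0x10,0x03,0x13,0x11,0x18] = 9d 73 83 58 20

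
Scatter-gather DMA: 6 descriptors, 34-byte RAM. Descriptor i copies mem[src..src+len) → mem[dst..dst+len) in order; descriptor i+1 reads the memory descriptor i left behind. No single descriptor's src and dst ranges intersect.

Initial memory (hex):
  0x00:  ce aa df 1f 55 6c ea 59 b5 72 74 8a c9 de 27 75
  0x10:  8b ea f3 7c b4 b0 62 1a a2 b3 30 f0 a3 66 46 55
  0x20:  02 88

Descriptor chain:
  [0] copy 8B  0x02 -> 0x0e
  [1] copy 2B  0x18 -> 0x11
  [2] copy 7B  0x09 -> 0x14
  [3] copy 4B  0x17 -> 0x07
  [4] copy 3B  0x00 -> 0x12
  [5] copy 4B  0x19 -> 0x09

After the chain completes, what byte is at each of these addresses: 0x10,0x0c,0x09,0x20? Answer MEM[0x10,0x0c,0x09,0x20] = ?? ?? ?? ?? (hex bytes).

MEM[0x10,0x0c,0x09,0x20] = 55 a3 df 02

#0 dst[0x0e+8] := {0xdf,0x1f,0x55,0x6c,0xea,0x59,0xb5,0x72}
#1 dst[0x11+2] := {0xa2,0xb3}
#2 dst[0x14+7] := {0x72,0x74,0x8a,0xc9,0xde,0xdf,0x1f}
#3 dst[0x07+4] := {0xc9,0xde,0xdf,0x1f}
#4 dst[0x12+3] := {0xce,0xaa,0xdf}
#5 dst[0x09+4] := {0xdf,0x1f,0xf0,0xa3}
query mem[0x10]=0x55, mem[0x0c]=0xa3, mem[0x09]=0xdf, mem[0x20]=0x02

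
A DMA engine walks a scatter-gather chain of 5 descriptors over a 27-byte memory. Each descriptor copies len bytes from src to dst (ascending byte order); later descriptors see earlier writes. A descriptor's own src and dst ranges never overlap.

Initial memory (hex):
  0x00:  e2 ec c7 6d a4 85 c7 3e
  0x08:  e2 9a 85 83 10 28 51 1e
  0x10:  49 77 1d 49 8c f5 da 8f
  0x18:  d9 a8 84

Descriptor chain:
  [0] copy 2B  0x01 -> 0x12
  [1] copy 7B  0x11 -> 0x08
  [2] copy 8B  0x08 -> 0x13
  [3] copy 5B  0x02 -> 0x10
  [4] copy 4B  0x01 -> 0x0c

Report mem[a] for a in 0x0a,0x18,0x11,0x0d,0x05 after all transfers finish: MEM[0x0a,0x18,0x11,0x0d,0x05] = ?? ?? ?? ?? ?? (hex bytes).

MEM[0x0a,0x18,0x11,0x0d,0x05] = c7 da 6d c7 85

  after D0: wrote 2B at 0x12 = ecc7
  after D1: wrote 7B at 0x08 = 77ecc78cf5da8f
  after D2: wrote 8B at 0x13 = 77ecc78cf5da8f1e
  after D3: wrote 5B at 0x10 = c76da485c7
  after D4: wrote 4B at 0x0c = ecc76da4
query mem[0x0a]=0xc7, mem[0x18]=0xda, mem[0x11]=0x6d, mem[0x0d]=0xc7, mem[0x05]=0x85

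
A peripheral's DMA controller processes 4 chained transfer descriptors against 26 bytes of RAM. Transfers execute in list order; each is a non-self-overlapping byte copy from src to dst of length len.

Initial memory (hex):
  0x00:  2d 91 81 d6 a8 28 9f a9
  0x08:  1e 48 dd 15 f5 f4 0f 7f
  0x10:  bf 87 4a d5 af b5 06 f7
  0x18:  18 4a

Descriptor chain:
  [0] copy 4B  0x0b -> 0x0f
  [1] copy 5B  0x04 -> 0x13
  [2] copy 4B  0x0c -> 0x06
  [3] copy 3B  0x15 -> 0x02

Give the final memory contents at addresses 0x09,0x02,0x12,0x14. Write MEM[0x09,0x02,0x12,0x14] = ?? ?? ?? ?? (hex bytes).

#0 dst[0x0f+4] := {0x15,0xf5,0xf4,0x0f}
#1 dst[0x13+5] := {0xa8,0x28,0x9f,0xa9,0x1e}
#2 dst[0x06+4] := {0xf5,0xf4,0x0f,0x15}
#3 dst[0x02+3] := {0x9f,0xa9,0x1e}
query mem[0x09]=0x15, mem[0x02]=0x9f, mem[0x12]=0x0f, mem[0x14]=0x28

MEM[0x09,0x02,0x12,0x14] = 15 9f 0f 28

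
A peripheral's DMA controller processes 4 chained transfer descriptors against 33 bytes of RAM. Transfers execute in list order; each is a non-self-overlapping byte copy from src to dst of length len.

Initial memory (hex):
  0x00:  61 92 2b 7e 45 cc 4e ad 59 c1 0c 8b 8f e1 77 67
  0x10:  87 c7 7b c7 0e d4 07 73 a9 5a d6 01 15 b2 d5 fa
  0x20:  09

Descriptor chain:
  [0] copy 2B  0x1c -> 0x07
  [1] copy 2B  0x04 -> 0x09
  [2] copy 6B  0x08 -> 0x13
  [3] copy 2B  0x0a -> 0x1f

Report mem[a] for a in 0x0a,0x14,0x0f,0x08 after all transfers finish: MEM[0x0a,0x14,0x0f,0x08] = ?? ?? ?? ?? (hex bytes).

MEM[0x0a,0x14,0x0f,0x08] = cc 45 67 b2

#0 dst[0x07+2] := {0x15,0xb2}
#1 dst[0x09+2] := {0x45,0xcc}
#2 dst[0x13+6] := {0xb2,0x45,0xcc,0x8b,0x8f,0xe1}
#3 dst[0x1f+2] := {0xcc,0x8b}
query mem[0x0a]=0xcc, mem[0x14]=0x45, mem[0x0f]=0x67, mem[0x08]=0xb2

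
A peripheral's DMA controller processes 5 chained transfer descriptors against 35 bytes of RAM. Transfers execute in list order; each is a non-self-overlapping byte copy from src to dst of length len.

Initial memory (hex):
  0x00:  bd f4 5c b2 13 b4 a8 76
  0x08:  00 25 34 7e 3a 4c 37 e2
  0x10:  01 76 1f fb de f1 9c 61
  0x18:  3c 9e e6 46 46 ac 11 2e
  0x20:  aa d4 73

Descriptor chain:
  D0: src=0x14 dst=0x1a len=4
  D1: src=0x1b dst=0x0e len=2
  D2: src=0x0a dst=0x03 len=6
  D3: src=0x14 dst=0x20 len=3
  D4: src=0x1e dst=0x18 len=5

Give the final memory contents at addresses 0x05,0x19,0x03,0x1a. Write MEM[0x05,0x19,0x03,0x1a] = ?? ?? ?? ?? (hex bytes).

D0: mem[0x1a..0x1d] <- [de f1 9c 61]
D1: mem[0x0e..0x0f] <- [f1 9c]
D2: mem[0x03..0x08] <- [34 7e 3a 4c f1 9c]
D3: mem[0x20..0x22] <- [de f1 9c]
D4: mem[0x18..0x1c] <- [11 2e de f1 9c]
query mem[0x05]=0x3a, mem[0x19]=0x2e, mem[0x03]=0x34, mem[0x1a]=0xde

MEM[0x05,0x19,0x03,0x1a] = 3a 2e 34 de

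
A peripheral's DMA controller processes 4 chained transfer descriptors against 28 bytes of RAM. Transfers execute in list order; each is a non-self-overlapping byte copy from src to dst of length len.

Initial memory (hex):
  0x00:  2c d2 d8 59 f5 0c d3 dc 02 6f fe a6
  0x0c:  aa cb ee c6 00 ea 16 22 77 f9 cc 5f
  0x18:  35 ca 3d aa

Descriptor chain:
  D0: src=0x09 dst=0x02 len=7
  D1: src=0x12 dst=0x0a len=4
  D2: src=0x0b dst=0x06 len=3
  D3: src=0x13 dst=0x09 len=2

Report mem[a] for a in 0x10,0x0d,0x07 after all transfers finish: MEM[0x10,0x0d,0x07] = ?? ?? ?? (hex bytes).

MEM[0x10,0x0d,0x07] = 00 f9 77

[0] 0x09->0x02 len=7 : 6f fe a6 aa cb ee c6
[1] 0x12->0x0a len=4 : 16 22 77 f9
[2] 0x0b->0x06 len=3 : 22 77 f9
[3] 0x13->0x09 len=2 : 22 77
query mem[0x10]=0x00, mem[0x0d]=0xf9, mem[0x07]=0x77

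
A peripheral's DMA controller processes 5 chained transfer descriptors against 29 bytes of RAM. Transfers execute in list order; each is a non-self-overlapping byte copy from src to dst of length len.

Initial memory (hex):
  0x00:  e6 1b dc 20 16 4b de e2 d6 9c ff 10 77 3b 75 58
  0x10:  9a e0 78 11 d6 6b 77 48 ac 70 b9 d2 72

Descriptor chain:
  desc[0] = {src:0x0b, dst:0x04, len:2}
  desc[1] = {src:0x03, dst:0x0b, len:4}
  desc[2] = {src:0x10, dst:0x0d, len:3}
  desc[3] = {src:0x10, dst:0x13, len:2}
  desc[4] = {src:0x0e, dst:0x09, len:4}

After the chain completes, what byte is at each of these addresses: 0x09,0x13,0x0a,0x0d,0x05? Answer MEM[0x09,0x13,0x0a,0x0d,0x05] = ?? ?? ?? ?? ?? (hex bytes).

MEM[0x09,0x13,0x0a,0x0d,0x05] = e0 9a 78 9a 77

  after D0: wrote 2B at 0x04 = 1077
  after D1: wrote 4B at 0x0b = 201077de
  after D2: wrote 3B at 0x0d = 9ae078
  after D3: wrote 2B at 0x13 = 9ae0
  after D4: wrote 4B at 0x09 = e0789ae0
query mem[0x09]=0xe0, mem[0x13]=0x9a, mem[0x0a]=0x78, mem[0x0d]=0x9a, mem[0x05]=0x77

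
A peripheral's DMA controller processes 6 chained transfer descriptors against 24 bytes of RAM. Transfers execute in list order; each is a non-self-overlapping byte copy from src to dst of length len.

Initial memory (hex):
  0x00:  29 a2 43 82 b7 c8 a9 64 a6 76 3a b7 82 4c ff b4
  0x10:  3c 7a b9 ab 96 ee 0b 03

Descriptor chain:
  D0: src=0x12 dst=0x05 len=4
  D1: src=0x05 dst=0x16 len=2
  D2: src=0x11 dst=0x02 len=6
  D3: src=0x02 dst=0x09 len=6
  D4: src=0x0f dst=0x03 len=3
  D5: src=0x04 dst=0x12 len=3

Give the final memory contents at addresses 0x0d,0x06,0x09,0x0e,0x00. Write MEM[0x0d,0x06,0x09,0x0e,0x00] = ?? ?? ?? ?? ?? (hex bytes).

[0] 0x12->0x05 len=4 : b9 ab 96 ee
[1] 0x05->0x16 len=2 : b9 ab
[2] 0x11->0x02 len=6 : 7a b9 ab 96 ee b9
[3] 0x02->0x09 len=6 : 7a b9 ab 96 ee b9
[4] 0x0f->0x03 len=3 : b4 3c 7a
[5] 0x04->0x12 len=3 : 3c 7a ee
query mem[0x0d]=0xee, mem[0x06]=0xee, mem[0x09]=0x7a, mem[0x0e]=0xb9, mem[0x00]=0x29

MEM[0x0d,0x06,0x09,0x0e,0x00] = ee ee 7a b9 29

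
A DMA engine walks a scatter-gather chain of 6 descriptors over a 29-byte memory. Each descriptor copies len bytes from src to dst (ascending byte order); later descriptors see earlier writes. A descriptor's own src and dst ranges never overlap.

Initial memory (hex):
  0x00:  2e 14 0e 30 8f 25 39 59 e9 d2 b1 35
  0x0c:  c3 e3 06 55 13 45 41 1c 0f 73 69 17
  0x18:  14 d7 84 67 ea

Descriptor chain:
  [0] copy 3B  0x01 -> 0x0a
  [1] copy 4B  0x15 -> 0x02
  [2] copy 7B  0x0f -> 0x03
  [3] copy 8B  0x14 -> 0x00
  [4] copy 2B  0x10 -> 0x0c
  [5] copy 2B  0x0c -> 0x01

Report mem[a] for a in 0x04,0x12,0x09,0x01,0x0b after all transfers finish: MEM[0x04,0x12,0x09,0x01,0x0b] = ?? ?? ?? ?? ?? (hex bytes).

#0 dst[0x0a+3] := {0x14,0x0e,0x30}
#1 dst[0x02+4] := {0x73,0x69,0x17,0x14}
#2 dst[0x03+7] := {0x55,0x13,0x45,0x41,0x1c,0x0f,0x73}
#3 dst[0x00+8] := {0x0f,0x73,0x69,0x17,0x14,0xd7,0x84,0x67}
#4 dst[0x0c+2] := {0x13,0x45}
#5 dst[0x01+2] := {0x13,0x45}
query mem[0x04]=0x14, mem[0x12]=0x41, mem[0x09]=0x73, mem[0x01]=0x13, mem[0x0b]=0x0e

MEM[0x04,0x12,0x09,0x01,0x0b] = 14 41 73 13 0e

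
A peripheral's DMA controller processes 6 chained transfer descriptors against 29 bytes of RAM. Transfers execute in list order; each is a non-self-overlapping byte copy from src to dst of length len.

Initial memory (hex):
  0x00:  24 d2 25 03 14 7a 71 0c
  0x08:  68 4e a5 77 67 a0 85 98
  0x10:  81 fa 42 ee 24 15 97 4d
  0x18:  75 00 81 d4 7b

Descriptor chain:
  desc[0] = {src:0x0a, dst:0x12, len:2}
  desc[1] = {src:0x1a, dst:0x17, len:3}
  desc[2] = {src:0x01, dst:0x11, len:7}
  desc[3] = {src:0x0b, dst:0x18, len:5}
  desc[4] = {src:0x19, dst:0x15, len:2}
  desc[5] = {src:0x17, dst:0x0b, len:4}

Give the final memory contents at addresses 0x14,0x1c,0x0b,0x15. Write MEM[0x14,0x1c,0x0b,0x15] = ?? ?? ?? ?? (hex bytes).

MEM[0x14,0x1c,0x0b,0x15] = 14 98 0c 67

D0: mem[0x12..0x13] <- [a5 77]
D1: mem[0x17..0x19] <- [81 d4 7b]
D2: mem[0x11..0x17] <- [d2 25 03 14 7a 71 0c]
D3: mem[0x18..0x1c] <- [77 67 a0 85 98]
D4: mem[0x15..0x16] <- [67 a0]
D5: mem[0x0b..0x0e] <- [0c 77 67 a0]
query mem[0x14]=0x14, mem[0x1c]=0x98, mem[0x0b]=0x0c, mem[0x15]=0x67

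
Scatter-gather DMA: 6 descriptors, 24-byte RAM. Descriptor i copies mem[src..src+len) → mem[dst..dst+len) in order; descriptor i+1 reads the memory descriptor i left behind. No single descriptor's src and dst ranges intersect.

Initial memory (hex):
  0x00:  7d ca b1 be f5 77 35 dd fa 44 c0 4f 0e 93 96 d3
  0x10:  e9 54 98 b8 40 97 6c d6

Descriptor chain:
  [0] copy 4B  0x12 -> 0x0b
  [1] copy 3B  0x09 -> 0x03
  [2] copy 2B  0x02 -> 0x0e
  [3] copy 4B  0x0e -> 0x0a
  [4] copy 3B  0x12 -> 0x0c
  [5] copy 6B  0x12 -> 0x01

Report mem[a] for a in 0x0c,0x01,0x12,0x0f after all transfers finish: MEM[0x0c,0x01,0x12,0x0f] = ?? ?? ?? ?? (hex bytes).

MEM[0x0c,0x01,0x12,0x0f] = 98 98 98 44

[0] 0x12->0x0b len=4 : 98 b8 40 97
[1] 0x09->0x03 len=3 : 44 c0 98
[2] 0x02->0x0e len=2 : b1 44
[3] 0x0e->0x0a len=4 : b1 44 e9 54
[4] 0x12->0x0c len=3 : 98 b8 40
[5] 0x12->0x01 len=6 : 98 b8 40 97 6c d6
query mem[0x0c]=0x98, mem[0x01]=0x98, mem[0x12]=0x98, mem[0x0f]=0x44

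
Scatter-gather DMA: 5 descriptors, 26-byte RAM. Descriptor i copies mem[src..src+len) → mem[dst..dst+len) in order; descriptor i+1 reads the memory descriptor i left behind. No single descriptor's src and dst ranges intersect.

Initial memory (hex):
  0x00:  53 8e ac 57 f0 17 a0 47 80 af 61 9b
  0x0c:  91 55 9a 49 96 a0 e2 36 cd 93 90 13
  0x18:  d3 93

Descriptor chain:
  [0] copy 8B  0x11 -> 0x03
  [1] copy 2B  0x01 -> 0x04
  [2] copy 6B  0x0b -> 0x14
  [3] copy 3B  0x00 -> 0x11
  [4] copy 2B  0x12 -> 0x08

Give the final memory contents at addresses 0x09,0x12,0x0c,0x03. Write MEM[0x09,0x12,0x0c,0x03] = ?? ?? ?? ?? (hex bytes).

[0] 0x11->0x03 len=8 : a0 e2 36 cd 93 90 13 d3
[1] 0x01->0x04 len=2 : 8e ac
[2] 0x0b->0x14 len=6 : 9b 91 55 9a 49 96
[3] 0x00->0x11 len=3 : 53 8e ac
[4] 0x12->0x08 len=2 : 8e ac
query mem[0x09]=0xac, mem[0x12]=0x8e, mem[0x0c]=0x91, mem[0x03]=0xa0

MEM[0x09,0x12,0x0c,0x03] = ac 8e 91 a0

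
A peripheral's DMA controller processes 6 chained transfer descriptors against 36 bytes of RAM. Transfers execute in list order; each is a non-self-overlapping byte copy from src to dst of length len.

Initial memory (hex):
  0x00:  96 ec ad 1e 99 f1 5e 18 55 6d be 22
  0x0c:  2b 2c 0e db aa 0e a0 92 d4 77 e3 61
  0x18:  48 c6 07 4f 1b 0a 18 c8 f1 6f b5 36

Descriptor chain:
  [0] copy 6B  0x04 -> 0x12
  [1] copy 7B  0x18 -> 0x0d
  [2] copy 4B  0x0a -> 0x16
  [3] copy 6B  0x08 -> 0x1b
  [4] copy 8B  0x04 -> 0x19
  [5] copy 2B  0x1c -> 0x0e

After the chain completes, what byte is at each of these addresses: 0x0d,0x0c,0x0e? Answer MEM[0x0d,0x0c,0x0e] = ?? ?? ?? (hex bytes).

[0] 0x04->0x12 len=6 : 99 f1 5e 18 55 6d
[1] 0x18->0x0d len=7 : 48 c6 07 4f 1b 0a 18
[2] 0x0a->0x16 len=4 : be 22 2b 48
[3] 0x08->0x1b len=6 : 55 6d be 22 2b 48
[4] 0x04->0x19 len=8 : 99 f1 5e 18 55 6d be 22
[5] 0x1c->0x0e len=2 : 18 55
query mem[0x0d]=0x48, mem[0x0c]=0x2b, mem[0x0e]=0x18

MEM[0x0d,0x0c,0x0e] = 48 2b 18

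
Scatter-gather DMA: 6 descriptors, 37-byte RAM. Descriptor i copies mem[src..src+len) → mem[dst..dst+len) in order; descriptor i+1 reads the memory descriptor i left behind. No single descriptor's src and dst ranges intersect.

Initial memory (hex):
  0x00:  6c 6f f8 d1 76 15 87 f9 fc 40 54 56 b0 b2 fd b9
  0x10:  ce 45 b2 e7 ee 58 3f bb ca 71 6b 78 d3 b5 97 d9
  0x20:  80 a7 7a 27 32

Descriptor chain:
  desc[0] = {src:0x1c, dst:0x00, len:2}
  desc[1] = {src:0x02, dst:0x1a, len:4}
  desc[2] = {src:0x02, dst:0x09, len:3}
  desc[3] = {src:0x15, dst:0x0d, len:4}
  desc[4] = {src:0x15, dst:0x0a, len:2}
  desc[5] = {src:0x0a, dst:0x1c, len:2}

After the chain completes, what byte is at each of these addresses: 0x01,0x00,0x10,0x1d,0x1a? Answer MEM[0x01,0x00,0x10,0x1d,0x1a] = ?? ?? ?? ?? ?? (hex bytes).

  after D0: wrote 2B at 0x00 = d3b5
  after D1: wrote 4B at 0x1a = f8d17615
  after D2: wrote 3B at 0x09 = f8d176
  after D3: wrote 4B at 0x0d = 583fbbca
  after D4: wrote 2B at 0x0a = 583f
  after D5: wrote 2B at 0x1c = 583f
query mem[0x01]=0xb5, mem[0x00]=0xd3, mem[0x10]=0xca, mem[0x1d]=0x3f, mem[0x1a]=0xf8

MEM[0x01,0x00,0x10,0x1d,0x1a] = b5 d3 ca 3f f8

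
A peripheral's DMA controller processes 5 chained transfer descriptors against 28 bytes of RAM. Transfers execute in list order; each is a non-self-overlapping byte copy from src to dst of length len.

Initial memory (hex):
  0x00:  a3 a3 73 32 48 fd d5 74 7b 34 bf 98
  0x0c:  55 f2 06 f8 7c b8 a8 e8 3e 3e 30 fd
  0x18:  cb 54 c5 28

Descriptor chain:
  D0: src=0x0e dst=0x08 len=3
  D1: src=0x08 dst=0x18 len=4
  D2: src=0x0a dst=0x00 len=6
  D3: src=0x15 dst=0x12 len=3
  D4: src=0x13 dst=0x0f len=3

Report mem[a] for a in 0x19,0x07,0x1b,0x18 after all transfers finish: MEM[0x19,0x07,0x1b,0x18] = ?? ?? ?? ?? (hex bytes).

MEM[0x19,0x07,0x1b,0x18] = f8 74 98 06

D0: mem[0x08..0x0a] <- [06 f8 7c]
D1: mem[0x18..0x1b] <- [06 f8 7c 98]
D2: mem[0x00..0x05] <- [7c 98 55 f2 06 f8]
D3: mem[0x12..0x14] <- [3e 30 fd]
D4: mem[0x0f..0x11] <- [30 fd 3e]
query mem[0x19]=0xf8, mem[0x07]=0x74, mem[0x1b]=0x98, mem[0x18]=0x06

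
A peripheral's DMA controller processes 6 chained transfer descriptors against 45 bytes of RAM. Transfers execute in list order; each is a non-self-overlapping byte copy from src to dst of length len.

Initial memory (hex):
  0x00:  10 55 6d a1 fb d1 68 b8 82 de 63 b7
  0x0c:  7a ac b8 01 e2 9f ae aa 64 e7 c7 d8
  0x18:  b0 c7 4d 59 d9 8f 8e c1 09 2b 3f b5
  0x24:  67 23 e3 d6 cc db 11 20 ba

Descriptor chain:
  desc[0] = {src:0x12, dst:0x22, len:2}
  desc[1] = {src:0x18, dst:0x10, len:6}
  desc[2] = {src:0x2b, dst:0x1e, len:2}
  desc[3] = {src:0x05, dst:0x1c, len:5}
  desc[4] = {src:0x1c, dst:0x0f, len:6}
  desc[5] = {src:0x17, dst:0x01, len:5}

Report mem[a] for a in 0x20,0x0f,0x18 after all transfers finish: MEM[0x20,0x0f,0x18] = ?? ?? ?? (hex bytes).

[0] 0x12->0x22 len=2 : ae aa
[1] 0x18->0x10 len=6 : b0 c7 4d 59 d9 8f
[2] 0x2b->0x1e len=2 : 20 ba
[3] 0x05->0x1c len=5 : d1 68 b8 82 de
[4] 0x1c->0x0f len=6 : d1 68 b8 82 de 2b
[5] 0x17->0x01 len=5 : d8 b0 c7 4d 59
query mem[0x20]=0xde, mem[0x0f]=0xd1, mem[0x18]=0xb0

MEM[0x20,0x0f,0x18] = de d1 b0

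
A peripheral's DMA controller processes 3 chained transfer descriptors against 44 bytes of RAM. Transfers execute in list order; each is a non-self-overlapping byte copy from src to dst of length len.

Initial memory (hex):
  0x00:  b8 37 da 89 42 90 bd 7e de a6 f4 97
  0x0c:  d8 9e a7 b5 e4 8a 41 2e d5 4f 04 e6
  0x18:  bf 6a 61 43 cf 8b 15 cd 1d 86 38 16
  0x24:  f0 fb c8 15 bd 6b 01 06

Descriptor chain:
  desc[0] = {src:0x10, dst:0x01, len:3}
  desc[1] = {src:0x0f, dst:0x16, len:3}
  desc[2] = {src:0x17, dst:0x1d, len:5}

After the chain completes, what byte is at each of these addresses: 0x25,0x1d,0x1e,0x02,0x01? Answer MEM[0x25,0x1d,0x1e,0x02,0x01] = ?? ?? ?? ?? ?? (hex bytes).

MEM[0x25,0x1d,0x1e,0x02,0x01] = fb e4 8a 8a e4

D0: mem[0x01..0x03] <- [e4 8a 41]
D1: mem[0x16..0x18] <- [b5 e4 8a]
D2: mem[0x1d..0x21] <- [e4 8a 6a 61 43]
query mem[0x25]=0xfb, mem[0x1d]=0xe4, mem[0x1e]=0x8a, mem[0x02]=0x8a, mem[0x01]=0xe4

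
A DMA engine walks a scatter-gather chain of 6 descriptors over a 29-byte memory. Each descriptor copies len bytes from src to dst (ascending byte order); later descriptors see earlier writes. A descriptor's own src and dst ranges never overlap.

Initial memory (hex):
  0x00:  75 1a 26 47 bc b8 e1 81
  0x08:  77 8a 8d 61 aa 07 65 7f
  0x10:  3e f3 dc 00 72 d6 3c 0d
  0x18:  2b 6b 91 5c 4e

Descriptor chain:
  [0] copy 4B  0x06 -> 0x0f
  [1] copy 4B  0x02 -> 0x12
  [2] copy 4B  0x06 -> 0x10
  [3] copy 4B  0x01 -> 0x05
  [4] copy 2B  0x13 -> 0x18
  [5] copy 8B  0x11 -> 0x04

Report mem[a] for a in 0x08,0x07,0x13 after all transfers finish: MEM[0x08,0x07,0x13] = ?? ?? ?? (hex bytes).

[0] 0x06->0x0f len=4 : e1 81 77 8a
[1] 0x02->0x12 len=4 : 26 47 bc b8
[2] 0x06->0x10 len=4 : e1 81 77 8a
[3] 0x01->0x05 len=4 : 1a 26 47 bc
[4] 0x13->0x18 len=2 : 8a bc
[5] 0x11->0x04 len=8 : 81 77 8a bc b8 3c 0d 8a
query mem[0x08]=0xb8, mem[0x07]=0xbc, mem[0x13]=0x8a

MEM[0x08,0x07,0x13] = b8 bc 8a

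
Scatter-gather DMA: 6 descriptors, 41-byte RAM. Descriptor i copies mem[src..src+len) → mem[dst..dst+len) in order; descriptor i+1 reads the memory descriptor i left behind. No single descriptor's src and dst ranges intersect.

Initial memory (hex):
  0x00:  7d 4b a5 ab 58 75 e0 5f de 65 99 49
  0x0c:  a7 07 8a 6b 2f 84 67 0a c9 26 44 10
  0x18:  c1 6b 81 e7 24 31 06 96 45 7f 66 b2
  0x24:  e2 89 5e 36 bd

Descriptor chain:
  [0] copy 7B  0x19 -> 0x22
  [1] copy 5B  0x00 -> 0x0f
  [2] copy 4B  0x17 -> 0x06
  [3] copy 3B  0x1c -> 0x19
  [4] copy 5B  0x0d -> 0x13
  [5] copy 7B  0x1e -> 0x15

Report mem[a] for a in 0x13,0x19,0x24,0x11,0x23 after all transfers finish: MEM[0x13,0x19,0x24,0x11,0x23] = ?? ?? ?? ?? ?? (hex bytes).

#0 dst[0x22+7] := {0x6b,0x81,0xe7,0x24,0x31,0x06,0x96}
#1 dst[0x0f+5] := {0x7d,0x4b,0xa5,0xab,0x58}
#2 dst[0x06+4] := {0x10,0xc1,0x6b,0x81}
#3 dst[0x19+3] := {0x24,0x31,0x06}
#4 dst[0x13+5] := {0x07,0x8a,0x7d,0x4b,0xa5}
#5 dst[0x15+7] := {0x06,0x96,0x45,0x7f,0x6b,0x81,0xe7}
query mem[0x13]=0x07, mem[0x19]=0x6b, mem[0x24]=0xe7, mem[0x11]=0xa5, mem[0x23]=0x81

MEM[0x13,0x19,0x24,0x11,0x23] = 07 6b e7 a5 81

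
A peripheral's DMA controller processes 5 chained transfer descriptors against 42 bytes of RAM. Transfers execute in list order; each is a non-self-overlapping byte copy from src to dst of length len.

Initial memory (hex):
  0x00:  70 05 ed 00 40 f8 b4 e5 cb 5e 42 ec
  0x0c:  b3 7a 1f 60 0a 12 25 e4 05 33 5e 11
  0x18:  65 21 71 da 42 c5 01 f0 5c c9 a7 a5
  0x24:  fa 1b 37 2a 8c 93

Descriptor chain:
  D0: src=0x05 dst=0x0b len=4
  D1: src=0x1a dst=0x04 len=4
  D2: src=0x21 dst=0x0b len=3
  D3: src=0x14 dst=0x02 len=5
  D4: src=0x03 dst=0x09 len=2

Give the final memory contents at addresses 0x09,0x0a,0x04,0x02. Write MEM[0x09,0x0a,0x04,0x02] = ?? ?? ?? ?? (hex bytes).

[0] 0x05->0x0b len=4 : f8 b4 e5 cb
[1] 0x1a->0x04 len=4 : 71 da 42 c5
[2] 0x21->0x0b len=3 : c9 a7 a5
[3] 0x14->0x02 len=5 : 05 33 5e 11 65
[4] 0x03->0x09 len=2 : 33 5e
query mem[0x09]=0x33, mem[0x0a]=0x5e, mem[0x04]=0x5e, mem[0x02]=0x05

MEM[0x09,0x0a,0x04,0x02] = 33 5e 5e 05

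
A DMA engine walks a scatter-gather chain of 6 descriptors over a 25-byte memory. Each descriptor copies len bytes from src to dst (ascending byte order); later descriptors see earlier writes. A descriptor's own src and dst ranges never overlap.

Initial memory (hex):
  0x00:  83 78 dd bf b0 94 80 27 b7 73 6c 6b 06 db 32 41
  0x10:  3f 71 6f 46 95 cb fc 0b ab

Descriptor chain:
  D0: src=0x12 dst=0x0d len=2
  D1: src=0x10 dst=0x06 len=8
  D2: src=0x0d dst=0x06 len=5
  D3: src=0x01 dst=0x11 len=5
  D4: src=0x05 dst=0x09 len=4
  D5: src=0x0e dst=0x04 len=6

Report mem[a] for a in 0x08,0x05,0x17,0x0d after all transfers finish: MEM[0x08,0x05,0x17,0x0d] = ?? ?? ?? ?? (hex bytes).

MEM[0x08,0x05,0x17,0x0d] = dd 41 0b 0b

D0: mem[0x0d..0x0e] <- [6f 46]
D1: mem[0x06..0x0d] <- [3f 71 6f 46 95 cb fc 0b]
D2: mem[0x06..0x0a] <- [0b 46 41 3f 71]
D3: mem[0x11..0x15] <- [78 dd bf b0 94]
D4: mem[0x09..0x0c] <- [94 0b 46 41]
D5: mem[0x04..0x09] <- [46 41 3f 78 dd bf]
query mem[0x08]=0xdd, mem[0x05]=0x41, mem[0x17]=0x0b, mem[0x0d]=0x0b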